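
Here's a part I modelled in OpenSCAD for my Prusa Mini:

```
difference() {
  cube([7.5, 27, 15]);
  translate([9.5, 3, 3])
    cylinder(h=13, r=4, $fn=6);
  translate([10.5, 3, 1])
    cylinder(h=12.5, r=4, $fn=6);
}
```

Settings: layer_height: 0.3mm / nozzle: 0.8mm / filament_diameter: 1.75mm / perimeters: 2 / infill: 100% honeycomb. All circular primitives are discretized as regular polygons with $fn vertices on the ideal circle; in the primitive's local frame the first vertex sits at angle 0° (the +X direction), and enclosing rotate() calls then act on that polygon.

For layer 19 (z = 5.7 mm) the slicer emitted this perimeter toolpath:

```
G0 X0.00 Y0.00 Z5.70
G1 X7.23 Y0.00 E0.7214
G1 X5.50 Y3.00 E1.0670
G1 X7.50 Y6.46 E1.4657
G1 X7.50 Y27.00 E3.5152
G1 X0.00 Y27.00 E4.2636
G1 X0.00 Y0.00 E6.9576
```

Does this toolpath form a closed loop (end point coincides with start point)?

yes

Start point (G0): (0.00, 0.00). End point (last G1): the path returns to the start — closed.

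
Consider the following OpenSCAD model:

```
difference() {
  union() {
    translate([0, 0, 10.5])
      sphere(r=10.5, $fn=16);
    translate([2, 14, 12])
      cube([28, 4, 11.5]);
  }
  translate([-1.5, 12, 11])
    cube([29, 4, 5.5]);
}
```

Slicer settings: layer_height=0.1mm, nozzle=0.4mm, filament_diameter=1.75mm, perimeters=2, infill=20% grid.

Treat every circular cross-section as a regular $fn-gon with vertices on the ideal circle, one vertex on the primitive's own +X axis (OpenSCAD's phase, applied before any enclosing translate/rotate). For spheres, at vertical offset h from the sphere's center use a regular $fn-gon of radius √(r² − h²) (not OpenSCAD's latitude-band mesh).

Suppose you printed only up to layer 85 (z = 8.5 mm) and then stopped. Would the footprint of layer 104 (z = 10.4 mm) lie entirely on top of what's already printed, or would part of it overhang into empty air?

part overhangs

Compare the two slices. At z = 8.5: the sphere: section is a regular 16-gon, circumradius = √(r²−h²) = √(10.5²−2²) = 10.308 (area = (16/2)·10.308²·sin(360°/16) = 325.28 mm²); the cube at (2, 14) is absent (z outside [12, 23.5]); Merging all regions: only the r=10.5 sphere is present, so the union is just that shape — area = 325.28 mm²; the cube at (-1.5, 12) is absent (z outside [11, 16.5]); Taking the first minus the rest: none of the subtracted shapes is present at this height, so the result so far is unchanged — area = 325.28 mm². At z = 10.4: the r=10.5 sphere slices to a regular 16-gon of circumradius 10.500 (√(r²−h²) with h=0.1 from center) (area = (16/2)·10.500²·sin(360°/16) = 337.50 mm²); the cube at (2, 14) does not reach this height (z outside [12, 23.5]); Taking the union: only the r=10.5 sphere is present, so the union is just that shape — area = 337.50 mm²; the cube at (-1.5, 12) does not reach this height (z outside [11, 16.5]); After the difference (first − rest): none of the subtracted shapes is present at this height, so that combined region is unchanged — area = 337.50 mm². Checking containment: at z = 10.4 the cross-section extends beyond the z = 8.5 cross-section by about 12.22 mm².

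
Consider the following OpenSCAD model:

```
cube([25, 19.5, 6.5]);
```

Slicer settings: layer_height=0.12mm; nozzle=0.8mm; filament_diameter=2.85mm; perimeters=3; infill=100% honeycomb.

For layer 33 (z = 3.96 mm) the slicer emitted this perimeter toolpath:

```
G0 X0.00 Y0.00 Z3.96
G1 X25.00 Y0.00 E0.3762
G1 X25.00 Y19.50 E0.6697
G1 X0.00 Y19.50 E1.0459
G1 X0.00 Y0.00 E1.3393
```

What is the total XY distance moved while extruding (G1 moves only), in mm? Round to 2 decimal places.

Sum the Euclidean lengths of each G1 segment: total = 89.00 mm.

89.00 mm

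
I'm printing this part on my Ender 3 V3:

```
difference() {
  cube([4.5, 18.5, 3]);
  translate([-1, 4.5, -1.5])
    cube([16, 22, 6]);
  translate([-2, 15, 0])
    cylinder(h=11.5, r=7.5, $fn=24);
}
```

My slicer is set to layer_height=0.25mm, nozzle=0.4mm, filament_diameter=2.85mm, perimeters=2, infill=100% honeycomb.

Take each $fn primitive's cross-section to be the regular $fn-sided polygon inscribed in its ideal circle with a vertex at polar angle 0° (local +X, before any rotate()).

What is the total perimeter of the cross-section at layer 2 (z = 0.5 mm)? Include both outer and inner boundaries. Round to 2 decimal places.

At z = 0.5 mm: the 4.5×18.5 cube contributes its full rectangle (perimeter 46.00 mm); the cube at (-1, 4.5) is present — its section is the full 16×22 rectangle (perimeter 76.00 mm); the cylinder at (-2, 15): section is a regular 24-gon, circumradius r=7.5 (perimeter = 2·24·7.500·sin(180°/24) = 46.99 mm); Taking the first minus the rest: starting from the 4.5×18.5 cube, the 16×22 cube at (-1, 4.5) partially overlaps it — only the 63.00 mm² overlap (of its 352.00 mm²) is removed, clipping the outline; the r=7.5 cylinder at (-2, 15) misses the remaining region (no effect) — boundary = 18.00 mm. Overall, the cross-section is a single solid region. Total boundary length (outer) = 18.00 mm.

18.00 mm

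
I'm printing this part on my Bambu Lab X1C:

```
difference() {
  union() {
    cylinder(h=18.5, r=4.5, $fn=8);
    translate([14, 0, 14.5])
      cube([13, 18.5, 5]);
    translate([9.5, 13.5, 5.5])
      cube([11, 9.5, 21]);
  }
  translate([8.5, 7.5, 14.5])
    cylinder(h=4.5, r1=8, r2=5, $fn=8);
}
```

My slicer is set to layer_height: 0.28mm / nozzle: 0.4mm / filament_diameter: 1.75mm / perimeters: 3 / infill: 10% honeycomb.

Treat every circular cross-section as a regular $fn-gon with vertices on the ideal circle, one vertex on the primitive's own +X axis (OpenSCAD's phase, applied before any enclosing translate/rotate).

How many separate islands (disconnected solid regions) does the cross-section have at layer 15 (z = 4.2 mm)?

At z = 4.2 mm: the cylinder: section is a regular 8-gon, circumradius r=4.5; the cube at (14, 0) does not reach this height (z outside [14.5, 19.5]); the cube at (9.5, 13.5) is not intersected at this z (z outside [5.5, 26.5]); Merging all regions: only the r=4.5 cylinder is present, so the union is just that shape — 1 connected region; the cone at (8.5, 7.5) does not reach this height (z outside [14.5, 19]); Taking the first minus the rest: none of the subtracted shapes is present at this height, so the result so far is unchanged — 1 connected region. Overall, the cross-section is a single solid region. Island count = 1.

1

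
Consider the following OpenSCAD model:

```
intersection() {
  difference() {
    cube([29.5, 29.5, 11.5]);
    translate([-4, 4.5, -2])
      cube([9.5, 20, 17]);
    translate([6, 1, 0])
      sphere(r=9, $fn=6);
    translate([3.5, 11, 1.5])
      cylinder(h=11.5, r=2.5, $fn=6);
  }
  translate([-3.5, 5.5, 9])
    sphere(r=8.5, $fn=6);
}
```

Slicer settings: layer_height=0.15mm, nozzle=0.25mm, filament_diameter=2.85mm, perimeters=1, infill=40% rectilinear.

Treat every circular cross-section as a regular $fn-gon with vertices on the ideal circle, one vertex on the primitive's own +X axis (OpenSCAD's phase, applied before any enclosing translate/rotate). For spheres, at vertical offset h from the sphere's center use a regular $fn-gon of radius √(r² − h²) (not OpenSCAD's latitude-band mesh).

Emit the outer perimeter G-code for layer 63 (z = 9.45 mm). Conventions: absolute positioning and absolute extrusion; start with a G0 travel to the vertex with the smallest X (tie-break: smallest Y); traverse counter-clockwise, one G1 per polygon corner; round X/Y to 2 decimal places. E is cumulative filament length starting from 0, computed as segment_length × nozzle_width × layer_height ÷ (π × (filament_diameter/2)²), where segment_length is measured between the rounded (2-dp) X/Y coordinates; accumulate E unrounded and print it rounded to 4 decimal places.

G0 X0.00 Y0.00 Z9.45
G1 X1.81 Y0.00 E0.0106
G1 X4.41 Y4.50 E0.0412
G1 X0.00 Y4.50 E0.0671
G1 X0.00 Y0.00 E0.0936

At z = 9.45 mm: the cube (footprint 29.5×29.5) is included at this height; the cube at (-4, 4.5) (footprint 9.5×20) is included at this height; the sphere at (6, 1) does not reach this height (|z−center|=9.450 > r=9); the r=2.5 cylinder at (3.5, 11) contributes a regular 6-gon of circumradius 2.5; After the difference (first − rest): starting from the 29.5×29.5 cube, the 9.5×20 cube at (-4, 4.5) partially overlaps it — only the 110.00 mm² overlap (of its 190.00 mm²) is removed, clipping the outline; the r=2.5 cylinder at (3.5, 11) partially overlaps it — only the 0.43 mm² overlap (of its 16.24 mm²) is removed, clipping the outline — 1 connected region; the r=8.5 sphere at (-3.5, 5.5) slices to a regular 6-gon of circumradius 8.488 (√(r²−h²) with h=0.45 from center); Keeping only the common overlap: the r=8.5 sphere at (-3.5, 5.5) partially overlaps that combined region; clipping to the common part keeps 14.00 mm² — 1 connected region. The outline is a single polygon with 4 vertices. Extrusion per mm of travel: 0.25 × 0.15 / (π × 1.425²) = 0.005878. Accumulating E over each segment gives final E = 0.0936.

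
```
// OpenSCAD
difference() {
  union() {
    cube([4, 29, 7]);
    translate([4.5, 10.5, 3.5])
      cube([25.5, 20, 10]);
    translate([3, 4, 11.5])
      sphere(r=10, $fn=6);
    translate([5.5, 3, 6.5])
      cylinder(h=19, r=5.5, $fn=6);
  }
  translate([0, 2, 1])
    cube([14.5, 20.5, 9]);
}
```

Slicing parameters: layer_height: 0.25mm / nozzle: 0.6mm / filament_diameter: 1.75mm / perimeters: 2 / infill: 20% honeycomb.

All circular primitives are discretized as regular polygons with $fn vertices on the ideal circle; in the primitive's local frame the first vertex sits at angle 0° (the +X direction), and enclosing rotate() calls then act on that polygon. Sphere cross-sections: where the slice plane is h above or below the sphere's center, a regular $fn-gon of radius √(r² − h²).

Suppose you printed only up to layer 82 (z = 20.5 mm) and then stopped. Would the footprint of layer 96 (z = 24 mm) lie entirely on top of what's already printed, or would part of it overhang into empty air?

entirely on top

Compare the two slices. At z = 20.5: the cube is not intersected at this z (z outside [0, 7]); the cube at (4.5, 10.5) is absent (z outside [3.5, 13.5]); the sphere at (3, 4): section is a regular 6-gon, circumradius = √(r²−h²) = √(10²−9²) = 4.359 (area = (6/2)·4.359²·sin(360°/6) = 49.36 mm²); the cylinder at (5.5, 3): section is a regular 6-gon, circumradius r=5.5 (area = (6/2)·5.500²·sin(360°/6) = 78.59 mm²); Merging all regions: the regions partially overlap — summed areas 127.96 mm² minus the doubly-counted overlap 38.50 mm² gives 89.46 mm² — area = 89.46 mm²; the cube at (0, 2) is not intersected at this z (z outside [1, 10]); Subtracting the remaining from the first: none of the subtracted shapes is present at this height, so the result so far is unchanged — area = 89.46 mm². At z = 24: the cube is absent (z outside [0, 7]); the cube at (4.5, 10.5) is not intersected at this z (z outside [3.5, 13.5]); the sphere at (3, 4) does not reach this height (|z−center|=12.500 > r=10); the r=5.5 cylinder at (5.5, 3) gives a regular 6-gon of circumradius 5.5 (constant along its height) (area = (6/2)·5.500²·sin(360°/6) = 78.59 mm²); Combining (union): only the r=5.5 cylinder at (5.5, 3) is present, so the union is just that shape — area = 78.59 mm²; the cube at (0, 2) is absent (z outside [1, 10]); Taking the first minus the rest: none of the subtracted shapes is present at this height, so the result so far is unchanged — area = 78.59 mm². Checking containment: the cross-section at z = 24 is a subset of the cross-section at z = 20.5.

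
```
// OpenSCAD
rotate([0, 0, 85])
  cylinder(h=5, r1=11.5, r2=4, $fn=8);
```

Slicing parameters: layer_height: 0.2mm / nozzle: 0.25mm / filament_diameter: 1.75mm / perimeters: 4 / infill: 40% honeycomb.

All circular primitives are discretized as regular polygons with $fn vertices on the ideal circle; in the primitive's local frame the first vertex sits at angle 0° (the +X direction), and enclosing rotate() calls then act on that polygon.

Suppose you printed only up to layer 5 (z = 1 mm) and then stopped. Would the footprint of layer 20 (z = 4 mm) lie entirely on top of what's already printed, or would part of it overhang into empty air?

entirely on top

Compare the two slices. At z = 1: the cone contributes a regular 8-gon of circumradius 10.000 (interpolated between r1=11.5 and r2=4 at t=0.200) (area = (8/2)·10.000²·sin(360°/8) = 282.84 mm²); (whole slice rotated 85° about Z — lengths, areas and connectivity unchanged). At z = 4: the cone (r1=11.5→r2=4) has section circumradius 5.500 here — a regular 8-gon (area = (8/2)·5.500²·sin(360°/8) = 85.56 mm²); (whole slice rotated 85° about Z — lengths, areas and connectivity unchanged). Checking containment: the cross-section at z = 4 is a subset of the cross-section at z = 1.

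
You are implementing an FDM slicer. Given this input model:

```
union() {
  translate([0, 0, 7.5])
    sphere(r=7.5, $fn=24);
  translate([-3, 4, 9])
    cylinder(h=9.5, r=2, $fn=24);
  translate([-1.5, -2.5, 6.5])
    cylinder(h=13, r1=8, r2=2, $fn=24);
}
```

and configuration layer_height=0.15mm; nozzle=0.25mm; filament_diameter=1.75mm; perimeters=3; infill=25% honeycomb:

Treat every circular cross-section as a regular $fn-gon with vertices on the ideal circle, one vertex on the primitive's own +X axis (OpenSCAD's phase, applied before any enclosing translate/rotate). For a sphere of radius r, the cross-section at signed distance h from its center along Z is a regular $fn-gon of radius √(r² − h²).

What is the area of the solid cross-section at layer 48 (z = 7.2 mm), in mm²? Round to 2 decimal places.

222.53 mm²

At z = 7.2 mm: the r=7.5 sphere slices to a regular 24-gon of circumradius 7.494 (√(r²−h²) with h=0.3 from center) (area = (24/2)·7.494²·sin(360°/24) = 174.42 mm²); the cylinder at (-3, 4) does not reach this height (z outside [9, 18.5]); the cone at (-1.5, -2.5): at t=0.054 of its height the radius interpolates to r₁+(r₂−r₁)t = 7.677, giving a regular 24-gon of that circumradius (area = (24/2)·7.677²·sin(360°/24) = 183.04 mm²); Merging all regions: the regions partially overlap — summed areas 357.47 mm² minus the doubly-counted overlap 134.94 mm² gives 222.53 mm² — area = 222.53 mm². Overall, the cross-section is a single solid region. Net area = 222.53 mm².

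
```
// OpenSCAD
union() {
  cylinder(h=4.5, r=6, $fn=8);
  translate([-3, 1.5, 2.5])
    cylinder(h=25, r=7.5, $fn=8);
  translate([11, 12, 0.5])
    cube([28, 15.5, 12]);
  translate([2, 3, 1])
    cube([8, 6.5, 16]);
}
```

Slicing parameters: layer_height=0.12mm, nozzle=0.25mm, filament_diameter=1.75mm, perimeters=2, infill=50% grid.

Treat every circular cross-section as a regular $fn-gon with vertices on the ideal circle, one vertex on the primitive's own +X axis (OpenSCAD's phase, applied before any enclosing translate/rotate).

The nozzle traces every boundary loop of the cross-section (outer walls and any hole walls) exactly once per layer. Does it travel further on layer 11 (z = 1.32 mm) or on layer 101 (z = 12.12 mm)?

layer 101 (z = 12.12 mm)

Layer 11 (z = 1.32): the cylinder: section is a regular 8-gon, circumradius r=6 (perimeter = 2·8·6.000·sin(180°/8) = 36.74 mm); the cylinder at (-3, 1.5) is absent (z outside [2.5, 27.5]); the cube at (11, 12) is present — its section is the full 28×15.5 rectangle (perimeter 87.00 mm); the 8×6.5 cube at (2, 3) contributes its full rectangle (perimeter 29.00 mm); Combining (union): the regions partially overlap (shared area 4.15 mm²), so the edge portions inside another operand are dropped and the merged outline is re-measured after clipping — boundary = 144.04 mm. So its perimeter = 144.04 mm. Layer 101 (z = 12.12): the cylinder does not reach this height (z outside [0, 4.5]); the cylinder at (-3, 1.5): section is a regular 8-gon, circumradius r=7.5 (perimeter = 2·8·7.500·sin(180°/8) = 45.92 mm); the cube at (11, 12) (footprint 28×15.5) is included at this height (perimeter 87.00 mm); the cube at (2, 3) (footprint 8×6.5) is included at this height (perimeter 29.00 mm); Merging all regions: the regions partially overlap (shared area 4.17 mm²), so the edge portions inside another operand are dropped and the merged outline is re-measured after clipping — boundary = 151.67 mm. So its perimeter = 151.67 mm. Layer 101 is larger (151.67 vs 144.04 mm).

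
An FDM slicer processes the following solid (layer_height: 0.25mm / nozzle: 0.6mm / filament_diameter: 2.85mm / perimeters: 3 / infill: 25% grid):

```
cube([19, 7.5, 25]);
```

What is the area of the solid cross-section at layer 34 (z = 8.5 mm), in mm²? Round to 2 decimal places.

142.50 mm²

At z = 8.5 mm: the cube (footprint 19×7.5) is included at this height (area 142.50 mm²). Overall, the cross-section is a single solid region. Net area = 142.50 mm².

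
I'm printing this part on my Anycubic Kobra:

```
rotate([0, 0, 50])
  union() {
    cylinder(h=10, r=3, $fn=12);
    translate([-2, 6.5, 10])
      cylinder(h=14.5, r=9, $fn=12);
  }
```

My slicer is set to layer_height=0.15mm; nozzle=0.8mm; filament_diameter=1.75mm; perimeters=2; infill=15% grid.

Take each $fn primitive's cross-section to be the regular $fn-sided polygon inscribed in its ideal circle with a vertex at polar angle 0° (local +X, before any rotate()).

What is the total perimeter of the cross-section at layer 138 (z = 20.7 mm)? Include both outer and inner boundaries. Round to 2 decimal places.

55.90 mm

At z = 20.7 mm: the cylinder is not intersected at this z (z outside [0, 10]); the r=9 cylinder at (-2, 6.5) gives a regular 12-gon of circumradius 9 (constant along its height) (perimeter = 2·12·9.000·sin(180°/12) = 55.90 mm); Merging all regions: only the r=9 cylinder at (-2, 6.5) is present, so the union is just that shape — boundary = 55.90 mm; (rotated 50° about Z; rotation is an isometry so areas/perimeters/island counts are preserved). Overall, the cross-section is a single solid region. Total boundary length (outer) = 55.90 mm.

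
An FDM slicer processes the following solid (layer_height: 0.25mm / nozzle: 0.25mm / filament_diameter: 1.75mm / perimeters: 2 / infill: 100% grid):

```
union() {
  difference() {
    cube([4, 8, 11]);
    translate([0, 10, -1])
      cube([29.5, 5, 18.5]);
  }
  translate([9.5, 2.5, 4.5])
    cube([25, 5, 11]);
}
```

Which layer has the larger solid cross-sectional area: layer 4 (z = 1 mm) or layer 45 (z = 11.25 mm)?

layer 45 (z = 11.25 mm)

Layer 4 (z = 1): the cube (footprint 4×8) is included at this height (area 32.00 mm²); the cube at (0, 10) is present — its section is the full 29.5×5 rectangle (area 147.50 mm²); Subtracting the remaining from the first: starting from the 4×8 cube (32.00 mm²), the 29.5×5 cube at (0, 10) misses the remaining region (no effect) — area = 32.00 mm²; the cube at (9.5, 2.5) is absent (z outside [4.5, 15.5]); Merging all regions: only the result so far is present, so the union is just that shape — area = 32.00 mm². So its area = 32.00 mm². Layer 45 (z = 11.25): the cube is not intersected at this z (z outside [0, 11]); the cube at (0, 10) is present — its section is the full 29.5×5 rectangle (area 147.50 mm²); After the difference (first − rest): the first operand is absent here, so nothing remains; the cube at (9.5, 2.5) is present — its section is the full 25×5 rectangle (area 125.00 mm²); Taking the union: only the 25×5 cube at (9.5, 2.5) is present, so the union is just that shape — area = 125.00 mm². So its area = 125.00 mm². Layer 45 is larger (125.00 vs 32.00 mm²).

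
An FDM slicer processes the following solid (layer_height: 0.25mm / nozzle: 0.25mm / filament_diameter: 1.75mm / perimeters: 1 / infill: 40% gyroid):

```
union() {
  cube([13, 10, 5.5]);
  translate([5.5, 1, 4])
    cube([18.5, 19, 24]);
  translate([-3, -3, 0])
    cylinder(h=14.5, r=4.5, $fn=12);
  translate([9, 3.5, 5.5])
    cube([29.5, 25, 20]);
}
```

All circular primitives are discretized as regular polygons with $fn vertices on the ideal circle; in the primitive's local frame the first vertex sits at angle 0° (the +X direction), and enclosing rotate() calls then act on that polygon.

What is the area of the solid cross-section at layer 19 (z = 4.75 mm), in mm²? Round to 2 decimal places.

474.74 mm²

At z = 4.75 mm: the 13×10 cube contributes its full rectangle (area 130.00 mm²); the cube at (5.5, 1) is present — its section is the full 18.5×19 rectangle (area 351.50 mm²); the r=4.5 cylinder at (-3, -3) gives a regular 12-gon of circumradius 4.5 (constant along its height) (area = (12/2)·4.500²·sin(360°/12) = 60.75 mm²); the cube at (9, 3.5) is not intersected at this z (z outside [5.5, 25.5]); Combining (union): the regions partially overlap — summed areas 542.25 mm² minus the doubly-counted overlap 67.51 mm² gives 474.74 mm² — area = 474.74 mm². Overall, the cross-section is a single solid region. Net area = 474.74 mm².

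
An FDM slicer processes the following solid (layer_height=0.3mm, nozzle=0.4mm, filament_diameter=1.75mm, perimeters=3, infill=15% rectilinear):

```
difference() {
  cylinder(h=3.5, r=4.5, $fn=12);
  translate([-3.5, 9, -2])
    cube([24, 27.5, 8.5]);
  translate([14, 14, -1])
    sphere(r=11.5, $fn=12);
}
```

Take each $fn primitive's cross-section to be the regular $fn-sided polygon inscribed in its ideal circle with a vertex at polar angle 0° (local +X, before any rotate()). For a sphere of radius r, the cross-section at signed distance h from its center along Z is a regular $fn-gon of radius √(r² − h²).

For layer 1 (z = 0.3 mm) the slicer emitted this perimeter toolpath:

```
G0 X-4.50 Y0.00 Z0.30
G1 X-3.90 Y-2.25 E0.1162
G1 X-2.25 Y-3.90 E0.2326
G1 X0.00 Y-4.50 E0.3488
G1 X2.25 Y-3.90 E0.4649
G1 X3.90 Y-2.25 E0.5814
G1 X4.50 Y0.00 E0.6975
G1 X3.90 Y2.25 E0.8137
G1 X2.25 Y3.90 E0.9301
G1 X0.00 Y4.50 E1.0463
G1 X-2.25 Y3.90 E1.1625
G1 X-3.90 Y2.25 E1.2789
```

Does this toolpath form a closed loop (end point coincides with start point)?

Start point (G0): (-4.50, 0.00). End point (last G1): the path does not return to the start — open.

no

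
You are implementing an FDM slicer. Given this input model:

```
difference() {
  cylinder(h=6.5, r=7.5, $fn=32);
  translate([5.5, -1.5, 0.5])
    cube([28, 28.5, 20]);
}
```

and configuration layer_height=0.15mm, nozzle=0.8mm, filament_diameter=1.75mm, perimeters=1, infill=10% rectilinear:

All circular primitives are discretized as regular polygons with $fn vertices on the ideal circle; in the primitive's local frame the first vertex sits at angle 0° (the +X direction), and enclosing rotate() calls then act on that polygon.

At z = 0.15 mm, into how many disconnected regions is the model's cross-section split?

At z = 0.15 mm: the cylinder: section is a regular 32-gon, circumradius r=7.5; the cube at (5.5, -1.5) is not intersected at this z (z outside [0.5, 20.5]); Subtracting the remaining from the first: none of the subtracted shapes is present at this height, so the r=7.5 cylinder is unchanged — 1 connected region. The result has 1 disconnected region.

1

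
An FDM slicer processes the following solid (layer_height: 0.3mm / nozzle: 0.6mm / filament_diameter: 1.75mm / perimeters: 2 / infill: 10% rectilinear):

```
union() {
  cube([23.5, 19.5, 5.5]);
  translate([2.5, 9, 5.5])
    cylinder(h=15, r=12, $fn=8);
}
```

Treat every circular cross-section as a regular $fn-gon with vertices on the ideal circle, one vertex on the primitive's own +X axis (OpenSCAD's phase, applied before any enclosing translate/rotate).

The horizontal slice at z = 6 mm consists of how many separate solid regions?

At z = 6 mm: the cube is not intersected at this z (z outside [0, 5.5]); the r=12 cylinder at (2.5, 9) gives a regular 8-gon of circumradius 12 (constant along its height); Merging all regions: only the r=12 cylinder at (2.5, 9) is present, so the union is just that shape — 1 connected region. The result has 1 disconnected region.

1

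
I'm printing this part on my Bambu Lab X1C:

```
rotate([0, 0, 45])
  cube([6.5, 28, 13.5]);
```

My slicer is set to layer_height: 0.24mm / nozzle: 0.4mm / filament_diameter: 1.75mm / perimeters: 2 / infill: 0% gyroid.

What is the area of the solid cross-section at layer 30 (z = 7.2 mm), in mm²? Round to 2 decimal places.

At z = 7.2 mm: the 6.5×28 cube contributes its full rectangle (area 182.00 mm²); (rotated 45° about Z; rotation is an isometry so areas/perimeters/island counts are preserved). Overall, the cross-section is a single solid region. Net area = 182.00 mm².

182.00 mm²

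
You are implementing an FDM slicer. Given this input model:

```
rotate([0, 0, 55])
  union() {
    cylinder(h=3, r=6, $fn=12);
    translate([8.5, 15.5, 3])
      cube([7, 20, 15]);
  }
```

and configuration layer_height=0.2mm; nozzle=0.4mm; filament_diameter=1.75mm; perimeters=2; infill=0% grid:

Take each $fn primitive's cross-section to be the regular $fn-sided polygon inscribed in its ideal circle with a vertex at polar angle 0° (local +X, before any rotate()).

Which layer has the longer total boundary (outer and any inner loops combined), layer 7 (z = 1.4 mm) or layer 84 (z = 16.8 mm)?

layer 84 (z = 16.8 mm)

Layer 7 (z = 1.4): the r=6 cylinder contributes a regular 12-gon of circumradius 6 (perimeter = 2·12·6.000·sin(180°/12) = 37.27 mm); the cube at (8.5, 15.5) does not reach this height (z outside [3, 18]); Combining (union): only the r=6 cylinder is present, so the union is just that shape — boundary = 37.27 mm; (whole slice rotated 55° about Z — lengths, areas and connectivity unchanged). So its perimeter = 37.27 mm. Layer 84 (z = 16.8): the cylinder is not intersected at this z (z outside [0, 3]); the 7×20 cube at (8.5, 15.5) contributes its full rectangle (perimeter 54.00 mm); Taking the union: only the 7×20 cube at (8.5, 15.5) is present, so the union is just that shape — boundary = 54.00 mm; (whole slice rotated 55° about Z — lengths, areas and connectivity unchanged). So its perimeter = 54.00 mm. Layer 84 is larger (54.00 vs 37.27 mm).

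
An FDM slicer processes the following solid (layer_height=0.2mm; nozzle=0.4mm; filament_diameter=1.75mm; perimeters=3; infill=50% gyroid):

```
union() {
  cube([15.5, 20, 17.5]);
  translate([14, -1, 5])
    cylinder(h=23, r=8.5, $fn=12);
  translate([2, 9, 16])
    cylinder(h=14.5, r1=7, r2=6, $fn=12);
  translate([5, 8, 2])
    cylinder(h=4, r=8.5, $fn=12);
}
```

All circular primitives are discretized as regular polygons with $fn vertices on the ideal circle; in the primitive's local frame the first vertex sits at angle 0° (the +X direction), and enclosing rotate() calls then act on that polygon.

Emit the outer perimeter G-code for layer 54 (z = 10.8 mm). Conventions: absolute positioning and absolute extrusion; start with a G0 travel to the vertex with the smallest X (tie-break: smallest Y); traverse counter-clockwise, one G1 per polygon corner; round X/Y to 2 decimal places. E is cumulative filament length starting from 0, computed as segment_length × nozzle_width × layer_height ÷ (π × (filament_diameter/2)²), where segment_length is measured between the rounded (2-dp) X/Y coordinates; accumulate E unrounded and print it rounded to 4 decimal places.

At z = 10.8 mm: the cube is present — its section is the full 15.5×20 rectangle; the r=8.5 cylinder at (14, -1) gives a regular 12-gon of circumradius 8.5 (constant along its height); the cone at (2, 9) does not reach this height (z outside [16, 30.5]); the cylinder at (5, 8) is absent (z outside [2, 6]); Merging all regions: the regions partially overlap (shared area 56.77 mm²), so overlapping operands fuse into one piece — 1 connected region. The outline is a single polygon with 14 vertices. Extrusion per mm of travel: 0.4 × 0.2 / (π × 0.875²) = 0.033260. Accumulating E over each segment gives final E = 3.1015.

G0 X0.00 Y0.00 Z10.80
G1 X5.77 Y0.00 E0.1919
G1 X5.50 Y-1.00 E0.2264
G1 X6.64 Y-5.25 E0.3727
G1 X9.75 Y-8.36 E0.5190
G1 X14.00 Y-9.50 E0.6654
G1 X18.25 Y-8.36 E0.8117
G1 X21.36 Y-5.25 E0.9580
G1 X22.50 Y-1.00 E1.1043
G1 X21.36 Y3.25 E1.2507
G1 X18.25 Y6.36 E1.3970
G1 X15.50 Y7.10 E1.4917
G1 X15.50 Y20.00 E1.9208
G1 X0.00 Y20.00 E2.4363
G1 X0.00 Y0.00 E3.1015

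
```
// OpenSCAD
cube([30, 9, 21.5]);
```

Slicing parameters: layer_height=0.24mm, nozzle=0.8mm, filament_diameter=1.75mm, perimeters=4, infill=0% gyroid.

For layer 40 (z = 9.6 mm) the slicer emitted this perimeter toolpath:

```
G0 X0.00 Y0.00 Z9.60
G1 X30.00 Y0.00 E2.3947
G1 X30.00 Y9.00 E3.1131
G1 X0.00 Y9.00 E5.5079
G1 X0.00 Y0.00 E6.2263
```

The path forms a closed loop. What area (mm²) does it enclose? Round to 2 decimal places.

Apply the shoelace formula to the sequence of (X, Y) vertices; enclosed area = 270.00 mm².

270.00 mm²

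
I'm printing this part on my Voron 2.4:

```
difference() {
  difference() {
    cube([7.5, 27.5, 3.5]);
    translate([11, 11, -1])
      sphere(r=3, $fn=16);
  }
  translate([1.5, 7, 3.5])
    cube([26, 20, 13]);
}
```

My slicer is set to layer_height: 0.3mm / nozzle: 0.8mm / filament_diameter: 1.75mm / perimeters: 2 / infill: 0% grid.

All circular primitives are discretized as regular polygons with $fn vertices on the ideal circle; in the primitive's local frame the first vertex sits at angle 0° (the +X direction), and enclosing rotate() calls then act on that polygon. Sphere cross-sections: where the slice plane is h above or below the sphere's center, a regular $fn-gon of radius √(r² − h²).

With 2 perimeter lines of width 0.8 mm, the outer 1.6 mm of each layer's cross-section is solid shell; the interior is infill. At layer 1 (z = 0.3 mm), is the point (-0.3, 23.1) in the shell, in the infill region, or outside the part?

outside

At z = 0.3 mm: the cube is present — its section is the full 7.5×27.5 rectangle; the sphere at (11, 11): section is a regular 16-gon, circumradius = √(r²−h²) = √(3²−1.3²) = 2.704; Subtracting the remaining from the first: starting from the 7.5×27.5 cube, the r=3 sphere at (11, 11) misses the remaining region (no effect) — 1 connected region; the cube at (1.5, 7) is absent (z outside [3.5, 16.5]); After the difference (first − rest): none of the subtracted shapes is present at this height, so the result so far is unchanged — 1 connected region. Overall, the cross-section is a single solid region. The nearest boundary edge runs (0.00, 0.00)→(0.00, 27.50); distance from the point to it = 0.30 mm. The point is not inside any of the regions above, so it lies outside the cross-section (0.30 mm from the nearest boundary).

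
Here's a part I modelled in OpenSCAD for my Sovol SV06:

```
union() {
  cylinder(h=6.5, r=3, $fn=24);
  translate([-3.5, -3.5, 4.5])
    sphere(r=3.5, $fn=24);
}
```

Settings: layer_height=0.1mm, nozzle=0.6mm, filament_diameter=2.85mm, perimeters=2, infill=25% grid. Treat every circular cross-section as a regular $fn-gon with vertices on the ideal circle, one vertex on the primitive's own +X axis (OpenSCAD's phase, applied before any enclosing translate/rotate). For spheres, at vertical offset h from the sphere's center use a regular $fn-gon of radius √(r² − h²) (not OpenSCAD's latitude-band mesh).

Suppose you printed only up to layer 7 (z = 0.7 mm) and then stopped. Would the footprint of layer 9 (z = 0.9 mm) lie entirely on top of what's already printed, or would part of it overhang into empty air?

Compare the two slices. At z = 0.7: the r=3 cylinder contributes a regular 24-gon of circumradius 3 (area = (24/2)·3.000²·sin(360°/24) = 27.95 mm²); the sphere at (-3.5, -3.5) does not reach this height (|z−center|=3.800 > r=3.5); Combining (union): only the r=3 cylinder is present, so the union is just that shape — area = 27.95 mm². At z = 0.9: the cylinder: section is a regular 24-gon, circumradius r=3 (area = (24/2)·3.000²·sin(360°/24) = 27.95 mm²); the sphere at (-3.5, -3.5) does not reach this height (|z−center|=3.600 > r=3.5); Merging all regions: only the r=3 cylinder is present, so the union is just that shape — area = 27.95 mm². Checking containment: the cross-section at z = 0.9 is a subset of the cross-section at z = 0.7.

entirely on top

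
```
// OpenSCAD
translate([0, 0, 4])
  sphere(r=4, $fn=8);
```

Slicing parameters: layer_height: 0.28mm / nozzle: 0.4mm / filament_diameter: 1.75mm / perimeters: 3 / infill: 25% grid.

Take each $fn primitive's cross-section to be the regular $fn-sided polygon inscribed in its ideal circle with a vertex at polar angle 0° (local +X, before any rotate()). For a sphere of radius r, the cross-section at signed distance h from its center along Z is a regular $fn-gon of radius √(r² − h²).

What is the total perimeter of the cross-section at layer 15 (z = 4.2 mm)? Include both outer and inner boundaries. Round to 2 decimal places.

At z = 4.2 mm: the r=4 sphere contributes a regular 8-gon of circumradius √(4²−0.2²) = 3.995 (perimeter = 2·8·3.995·sin(180°/8) = 24.46 mm). Overall, the cross-section is a single solid region. Total boundary length (outer) = 24.46 mm.

24.46 mm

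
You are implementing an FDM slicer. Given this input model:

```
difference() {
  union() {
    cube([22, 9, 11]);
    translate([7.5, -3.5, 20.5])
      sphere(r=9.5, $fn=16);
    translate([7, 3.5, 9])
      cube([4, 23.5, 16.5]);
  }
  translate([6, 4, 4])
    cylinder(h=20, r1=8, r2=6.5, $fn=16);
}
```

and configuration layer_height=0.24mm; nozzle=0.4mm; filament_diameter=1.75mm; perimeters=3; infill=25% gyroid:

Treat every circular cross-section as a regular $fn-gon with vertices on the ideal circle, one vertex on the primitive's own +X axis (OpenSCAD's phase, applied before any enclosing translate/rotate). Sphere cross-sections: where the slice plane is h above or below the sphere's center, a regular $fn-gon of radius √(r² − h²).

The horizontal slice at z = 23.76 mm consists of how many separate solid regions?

2

At z = 23.76 mm: the cube does not reach this height (z outside [0, 11]); the sphere at (7.5, -3.5): section is a regular 16-gon, circumradius = √(r²−h²) = √(9.5²−3.26²) = 8.923; the cube at (7, 3.5) is present — its section is the full 4×23.5 rectangle; Merging all regions: the regions partially overlap (shared area 6.45 mm²), so overlapping operands fuse into one piece — 1 connected region; the cone at (6, 4) contributes a regular 16-gon of circumradius 6.518 (interpolated between r1=8 and r2=6.5 at t=0.988); Taking the first minus the rest: starting from the result so far, the cone at (6, 4) partially overlaps it — only the 86.71 mm² overlap (of its 130.06 mm²) is removed, clipping the outline — 2 connected regions. The result has 2 disconnected regions.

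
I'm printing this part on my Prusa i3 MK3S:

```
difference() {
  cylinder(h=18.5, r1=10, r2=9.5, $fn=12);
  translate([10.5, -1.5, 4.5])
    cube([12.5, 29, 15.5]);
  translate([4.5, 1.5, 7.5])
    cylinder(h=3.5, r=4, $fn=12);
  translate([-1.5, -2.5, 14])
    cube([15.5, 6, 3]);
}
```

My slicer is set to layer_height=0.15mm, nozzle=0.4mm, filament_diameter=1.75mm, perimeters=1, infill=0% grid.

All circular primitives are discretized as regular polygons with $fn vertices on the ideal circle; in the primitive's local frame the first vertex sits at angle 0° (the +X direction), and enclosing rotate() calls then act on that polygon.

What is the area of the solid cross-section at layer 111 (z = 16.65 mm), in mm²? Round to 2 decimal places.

209.79 mm²

At z = 16.65 mm: the cone (r1=10→r2=9.5) has section circumradius 9.550 here — a regular 12-gon (area = (12/2)·9.550²·sin(360°/12) = 273.61 mm²); the cube at (10.5, -1.5) (footprint 12.5×29) is included at this height (area 362.50 mm²); the cylinder at (4.5, 1.5) does not reach this height (z outside [7.5, 11]); the cube at (-1.5, -2.5) (footprint 15.5×6) is included at this height (area 93.00 mm²); Subtracting the remaining from the first: starting from the cone (273.61 mm²), the 12.5×29 cube at (10.5, -1.5) misses the remaining region (no effect); the 15.5×6 cube at (-1.5, -2.5) partially overlaps it — only the 63.82 mm² overlap (of its 93.00 mm²) is removed, clipping the outline — area = 209.79 mm². Overall, the cross-section is a single solid region. Net area = 209.79 mm².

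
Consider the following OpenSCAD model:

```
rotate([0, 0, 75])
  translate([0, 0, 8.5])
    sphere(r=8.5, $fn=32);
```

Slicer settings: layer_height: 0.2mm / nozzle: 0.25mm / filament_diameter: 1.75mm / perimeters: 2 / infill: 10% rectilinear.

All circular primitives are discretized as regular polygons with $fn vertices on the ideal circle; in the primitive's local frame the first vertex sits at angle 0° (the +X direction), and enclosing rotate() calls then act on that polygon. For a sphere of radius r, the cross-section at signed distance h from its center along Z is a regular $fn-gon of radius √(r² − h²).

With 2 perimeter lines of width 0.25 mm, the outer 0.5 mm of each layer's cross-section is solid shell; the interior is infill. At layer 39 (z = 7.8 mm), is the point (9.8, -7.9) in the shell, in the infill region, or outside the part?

outside

At z = 7.8 mm: the r=8.5 sphere contributes a regular 32-gon of circumradius √(8.5²−0.7²) = 8.471; (rotated 75° about Z; rotation is an isometry so areas/perimeters/island counts are preserved). Overall, the cross-section is a single solid region. Undo the 75° rotation: the query point maps to (-5.094, -11.511) in the un-rotated model frame. The nearest boundary edge runs (-4.71, -7.04)→(-3.24, -7.83); distance from the point to it = 4.12 mm. The point is not inside any of the regions above, so it lies outside the cross-section (4.12 mm from the nearest boundary).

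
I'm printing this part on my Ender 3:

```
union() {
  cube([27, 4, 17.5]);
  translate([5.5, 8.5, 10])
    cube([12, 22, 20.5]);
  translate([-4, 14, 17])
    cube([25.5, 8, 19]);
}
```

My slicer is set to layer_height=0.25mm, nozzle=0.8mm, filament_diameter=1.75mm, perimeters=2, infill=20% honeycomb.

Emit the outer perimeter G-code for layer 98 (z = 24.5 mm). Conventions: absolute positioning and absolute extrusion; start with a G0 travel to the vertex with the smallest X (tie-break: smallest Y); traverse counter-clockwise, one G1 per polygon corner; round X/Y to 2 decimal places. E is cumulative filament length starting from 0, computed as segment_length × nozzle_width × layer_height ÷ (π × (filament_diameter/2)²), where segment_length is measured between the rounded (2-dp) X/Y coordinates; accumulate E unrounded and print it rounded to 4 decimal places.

G0 X-4.00 Y14.00 Z24.50
G1 X5.50 Y14.00 E0.7899
G1 X5.50 Y8.50 E1.2473
G1 X17.50 Y8.50 E2.2451
G1 X17.50 Y14.00 E2.7024
G1 X21.50 Y14.00 E3.0350
G1 X21.50 Y22.00 E3.7002
G1 X17.50 Y22.00 E4.0328
G1 X17.50 Y30.50 E4.7396
G1 X5.50 Y30.50 E5.7374
G1 X5.50 Y22.00 E6.4442
G1 X-4.00 Y22.00 E7.2341
G1 X-4.00 Y14.00 E7.8993

At z = 24.5 mm: the cube is not intersected at this z (z outside [0, 17.5]); the 12×22 cube at (5.5, 8.5) contributes its full rectangle; the 25.5×8 cube at (-4, 14) contributes its full rectangle; Taking the union: the regions partially overlap (shared area 96.00 mm²), so overlapping operands fuse into one piece — 1 connected region. The outline is a single polygon with 12 vertices. Extrusion per mm of travel: 0.8 × 0.25 / (π × 0.875²) = 0.083150. Accumulating E over each segment gives final E = 7.8993.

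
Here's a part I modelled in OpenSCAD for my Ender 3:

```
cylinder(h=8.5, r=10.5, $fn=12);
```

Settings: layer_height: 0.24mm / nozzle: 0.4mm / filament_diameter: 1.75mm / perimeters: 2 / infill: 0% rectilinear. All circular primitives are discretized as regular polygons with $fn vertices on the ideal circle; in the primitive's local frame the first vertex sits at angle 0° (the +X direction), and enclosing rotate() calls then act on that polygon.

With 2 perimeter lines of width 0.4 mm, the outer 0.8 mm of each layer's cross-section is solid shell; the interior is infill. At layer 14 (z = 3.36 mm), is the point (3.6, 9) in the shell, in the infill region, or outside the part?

shell

At z = 3.36 mm: the r=10.5 cylinder gives a regular 12-gon of circumradius 10.5 (constant along its height). Overall, the cross-section is a single solid region. The nearest boundary edge runs (5.25, 9.09)→(0.00, 10.50); distance from the point to it = 0.52 mm. The point is inside the cross-section, 0.52 mm from the nearest boundary — within the 0.8 mm shell band (2 × 0.4).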